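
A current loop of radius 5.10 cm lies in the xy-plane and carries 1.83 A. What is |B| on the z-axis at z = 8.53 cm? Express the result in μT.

On the axis of a circular loop, B = μ₀IR² / [2(R²+z²)^(3/2)].
R² + z² = (0.051)² + (0.0853)² = 0.009877 m², and (R²+z²)^(3/2) = 9.82×10⁻⁴ m³.
B = (4π×10⁻⁷ × 1.83 × 0.002601) / (2 × 9.82×10⁻⁴) = 3.05×10⁻⁶ T.

B ≈ 3.05 μT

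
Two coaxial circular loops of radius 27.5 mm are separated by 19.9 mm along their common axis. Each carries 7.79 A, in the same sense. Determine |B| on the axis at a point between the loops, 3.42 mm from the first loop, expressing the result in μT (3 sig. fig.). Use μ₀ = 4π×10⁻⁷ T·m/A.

Each loop contributes B = μ₀IR²/[2(R²+z²)^(3/2)] on the axis, with z measured from that loop.
Loop 1 (z = 0.00342 m): B₁ = 1.74×10⁻⁴ T. Loop 2 (z = 0.01648 m): B₂ = 1.12×10⁻⁴ T.
The fields add: B = B₁ + B₂ = 2.86×10⁻⁴ T.

B ≈ 286 μT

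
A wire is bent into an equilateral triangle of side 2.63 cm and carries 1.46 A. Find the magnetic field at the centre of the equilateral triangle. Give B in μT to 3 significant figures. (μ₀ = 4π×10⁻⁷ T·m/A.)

B ≈ 99.9 μT

Each side is a finite straight segment at perpendicular distance d = a/(2 tan(π/3)) = 0.007592 m from the centre, with end-angles ±π/3.
One side contributes B₁ = (μ₀I/4πd)·2 sin(π/3) = 3.33×10⁻⁵ T.
All 3 sides add in the same direction: B = 3 × 3.33×10⁻⁵ = 9.99×10⁻⁵ T.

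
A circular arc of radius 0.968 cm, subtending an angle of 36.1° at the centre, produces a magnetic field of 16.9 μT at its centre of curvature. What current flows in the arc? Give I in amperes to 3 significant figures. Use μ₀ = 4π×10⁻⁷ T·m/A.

I ≈ 2.60 A

For a circular arc, B = μ₀Iφ/(4πR) with φ in radians; here φ = 0.6301 rad.
So I = 4πRB/(μ₀φ) = 4π × 0.00968 × 1.69×10⁻⁵ / (4π×10⁻⁷ × 0.6301) = 2.60 A.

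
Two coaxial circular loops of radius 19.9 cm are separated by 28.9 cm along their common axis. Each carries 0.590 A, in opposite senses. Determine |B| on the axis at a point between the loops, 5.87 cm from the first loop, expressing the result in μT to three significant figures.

B ≈ 1.12 μT

Each loop contributes B = μ₀IR²/[2(R²+z²)^(3/2)] on the axis, with z measured from that loop.
Loop 1 (z = 0.0587 m): B₁ = 1.64×10⁻⁶ T. Loop 2 (z = 0.2303 m): B₂ = 5.21×10⁻⁷ T.
The fields oppose: B = |B₁ − B₂| = 1.12×10⁻⁶ T.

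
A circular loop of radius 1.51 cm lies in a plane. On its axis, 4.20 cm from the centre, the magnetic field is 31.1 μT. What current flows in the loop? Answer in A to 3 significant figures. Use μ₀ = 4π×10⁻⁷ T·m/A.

I ≈ 19.3 A

On the axis of a loop, B = μ₀IR²/[2(R²+z²)^(3/2)], so I = 2B(R²+z²)^(3/2)/(μ₀R²).
R² + z² = 0.000228 + 0.001764 = 0.001992 m²; raised to 3/2 gives 8.89×10⁻⁵ m³.
I = 2 × 3.11×10⁻⁵ × 8.89×10⁻⁵ / (1.26×10⁻⁶ × 0.000228) = 19.3 A.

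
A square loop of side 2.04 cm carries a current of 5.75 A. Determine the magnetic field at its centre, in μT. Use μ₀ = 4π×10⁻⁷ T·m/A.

B ≈ 319 μT

Each side is a finite straight segment at perpendicular distance d = a/(2 tan(π/4)) = 0.0102 m from the centre, with end-angles ±π/4.
One side contributes B₁ = (μ₀I/4πd)·2 sin(π/4) = 7.97×10⁻⁵ T.
All 4 sides add in the same direction: B = 4 × 7.97×10⁻⁵ = 3.19×10⁻⁴ T.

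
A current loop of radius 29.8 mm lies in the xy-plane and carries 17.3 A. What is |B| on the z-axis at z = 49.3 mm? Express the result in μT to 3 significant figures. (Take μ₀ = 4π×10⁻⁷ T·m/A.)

B ≈ 50.5 μT

On the axis of a circular loop, B = μ₀IR² / [2(R²+z²)^(3/2)].
R² + z² = (0.0298)² + (0.0493)² = 0.003319 m², and (R²+z²)^(3/2) = 1.91×10⁻⁴ m³.
B = (4π×10⁻⁷ × 17.3 × 0.000888) / (2 × 1.91×10⁻⁴) = 5.05×10⁻⁵ T.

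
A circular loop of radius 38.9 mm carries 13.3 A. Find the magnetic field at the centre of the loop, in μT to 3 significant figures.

B ≈ 215 μT

At the centre of a circular loop the Biot–Savart law gives B = μ₀I/(2R).
B = (4π×10⁻⁷ × 13.3) / (2 × 0.0389) = 2.15×10⁻⁴ T.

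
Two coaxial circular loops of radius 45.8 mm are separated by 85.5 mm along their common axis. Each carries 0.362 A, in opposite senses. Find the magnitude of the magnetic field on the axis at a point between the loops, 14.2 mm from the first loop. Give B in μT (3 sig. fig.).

B ≈ 3.54 μT

Each loop contributes B = μ₀IR²/[2(R²+z²)^(3/2)] on the axis, with z measured from that loop.
Loop 1 (z = 0.0142 m): B₁ = 4.33×10⁻⁶ T. Loop 2 (z = 0.0713 m): B₂ = 7.84×10⁻⁷ T.
The fields oppose: B = |B₁ − B₂| = 3.54×10⁻⁶ T.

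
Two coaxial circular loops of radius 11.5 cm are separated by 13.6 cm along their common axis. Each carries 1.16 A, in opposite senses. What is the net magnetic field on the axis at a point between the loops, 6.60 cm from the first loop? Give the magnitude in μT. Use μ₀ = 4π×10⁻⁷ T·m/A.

B ≈ 0.185 μT

Each loop contributes B = μ₀IR²/[2(R²+z²)^(3/2)] on the axis, with z measured from that loop.
Loop 1 (z = 0.066 m): B₁ = 4.13×10⁻⁶ T. Loop 2 (z = 0.07 m): B₂ = 3.95×10⁻⁶ T.
The fields oppose: B = |B₁ − B₂| = 1.85×10⁻⁷ T.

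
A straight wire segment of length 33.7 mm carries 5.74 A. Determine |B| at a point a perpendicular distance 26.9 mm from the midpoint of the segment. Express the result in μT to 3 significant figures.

B ≈ 22.7 μT

For a finite straight segment, B = (μ₀I/4πd)(sinθ₁ + sinθ₂), where θ₁, θ₂ are the angles from the perpendicular to each end.
The perpendicular from the point meets the wire at its midpoint, so each end is L/2 = 0.01685 m away along the wire.
sinθ₁ = 0.01685/√(0.01685²+0.0269²) = 0.5308; sinθ₂ = 0.01685/√(0.01685²+0.0269²) = 0.5308.
B = (4π×10⁻⁷ × 5.74) / (4π × 0.0269) × (0.5308 + 0.5308) = 2.27×10⁻⁵ T.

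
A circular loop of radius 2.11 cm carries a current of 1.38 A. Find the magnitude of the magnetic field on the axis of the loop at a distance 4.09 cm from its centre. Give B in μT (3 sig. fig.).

B ≈ 3.96 μT

On the axis of a circular loop, B = μ₀IR² / [2(R²+z²)^(3/2)].
R² + z² = (0.0211)² + (0.0409)² = 0.002118 m², and (R²+z²)^(3/2) = 9.75×10⁻⁵ m³.
B = (4π×10⁻⁷ × 1.38 × 0.0004452) / (2 × 9.75×10⁻⁵) = 3.96×10⁻⁶ T.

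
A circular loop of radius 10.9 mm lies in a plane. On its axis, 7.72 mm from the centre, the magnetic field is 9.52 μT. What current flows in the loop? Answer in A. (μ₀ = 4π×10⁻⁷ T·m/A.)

On the axis of a loop, B = μ₀IR²/[2(R²+z²)^(3/2)], so I = 2B(R²+z²)^(3/2)/(μ₀R²).
R² + z² = 0.0001188 + 5.960×10⁻⁵ = 0.0001784 m²; raised to 3/2 gives 2.38×10⁻⁶ m³.
I = 2 × 9.52×10⁻⁶ × 2.38×10⁻⁶ / (1.26×10⁻⁶ × 0.0001188) = 0.304 A.

I ≈ 0.304 A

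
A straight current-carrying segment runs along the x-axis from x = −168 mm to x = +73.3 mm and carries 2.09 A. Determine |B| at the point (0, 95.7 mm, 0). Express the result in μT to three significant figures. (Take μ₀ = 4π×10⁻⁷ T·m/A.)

For a finite straight segment, B = (μ₀I/4πd)(sinθ₁ + sinθ₂), where θ₁, θ₂ are the angles from the perpendicular to each end.
The perpendicular distance is d = 0.0957 m; the end-offsets along the wire are a = 0.168 m and b = 0.0733 m.
sinθ₁ = 0.168/√(0.168²+0.0957²) = 0.8689; sinθ₂ = 0.0733/√(0.0733²+0.0957²) = 0.6081.
B = (4π×10⁻⁷ × 2.09) / (4π × 0.0957) × (0.8689 + 0.6081) = 3.23×10⁻⁶ T.

B ≈ 3.23 μT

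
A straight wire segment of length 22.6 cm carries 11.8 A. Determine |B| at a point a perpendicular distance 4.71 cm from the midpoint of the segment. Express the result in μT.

For a finite straight segment, B = (μ₀I/4πd)(sinθ₁ + sinθ₂), where θ₁, θ₂ are the angles from the perpendicular to each end.
The perpendicular from the point meets the wire at its midpoint, so each end is L/2 = 0.113 m away along the wire.
sinθ₁ = 0.113/√(0.113²+0.0471²) = 0.9230; sinθ₂ = 0.113/√(0.113²+0.0471²) = 0.9230.
B = (4π×10⁻⁷ × 11.8) / (4π × 0.0471) × (0.9230 + 0.9230) = 4.62×10⁻⁵ T.

B ≈ 46.2 μT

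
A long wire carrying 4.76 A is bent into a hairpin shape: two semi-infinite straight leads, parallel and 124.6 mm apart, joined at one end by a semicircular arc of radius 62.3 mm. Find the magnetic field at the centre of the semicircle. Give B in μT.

The semicircular arc contributes B_arc = μ₀I·π/(4πR) = μ₀I/(4R) = 2.40×10⁻⁵ T.
Each semi-infinite lead is at perpendicular distance R = 0.0623 m from the centre, with the perpendicular foot at its near end, so it contributes μ₀I/(4πR); both point the same way, together 1.53×10⁻⁵ T.
Arc and leads all point the same direction: B = 2.40×10⁻⁵ + 1.53×10⁻⁵ = 3.93×10⁻⁵ T.

B ≈ 39.3 μT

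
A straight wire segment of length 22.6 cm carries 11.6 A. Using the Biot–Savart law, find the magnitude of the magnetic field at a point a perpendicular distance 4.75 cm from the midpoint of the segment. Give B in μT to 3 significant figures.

For a finite straight segment, B = (μ₀I/4πd)(sinθ₁ + sinθ₂), where θ₁, θ₂ are the angles from the perpendicular to each end.
The perpendicular from the point meets the wire at its midpoint, so each end is L/2 = 0.113 m away along the wire.
sinθ₁ = 0.113/√(0.113²+0.0475²) = 0.9219; sinθ₂ = 0.113/√(0.113²+0.0475²) = 0.9219.
B = (4π×10⁻⁷ × 11.6) / (4π × 0.0475) × (0.9219 + 0.9219) = 4.50×10⁻⁵ T.

B ≈ 45.0 μT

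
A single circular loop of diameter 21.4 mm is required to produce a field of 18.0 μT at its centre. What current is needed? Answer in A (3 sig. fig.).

At the centre of a circular loop B = μ₀I/(2R), so I = 2RB/μ₀.
With R = 0.0107 m, I = 2 × 0.0107 × 1.80×10⁻⁵ / (4π×10⁻⁷) = 0.307 A.

I ≈ 0.307 A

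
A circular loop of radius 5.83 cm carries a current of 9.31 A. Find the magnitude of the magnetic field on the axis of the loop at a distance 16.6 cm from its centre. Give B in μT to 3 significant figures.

On the axis of a circular loop, B = μ₀IR² / [2(R²+z²)^(3/2)].
R² + z² = (0.0583)² + (0.166)² = 0.03095 m², and (R²+z²)^(3/2) = 5.45×10⁻³ m³.
B = (4π×10⁻⁷ × 9.31 × 0.003399) / (2 × 5.45×10⁻³) = 3.65×10⁻⁶ T.

B ≈ 3.65 μT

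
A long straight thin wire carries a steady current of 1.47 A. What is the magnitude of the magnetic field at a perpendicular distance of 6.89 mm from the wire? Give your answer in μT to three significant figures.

For an infinitely long straight wire, B = μ₀I/(2πd).
B = (4π×10⁻⁷ × 1.47) / (2π × 0.00689) = 4.27×10⁻⁵ T.

B ≈ 42.7 μT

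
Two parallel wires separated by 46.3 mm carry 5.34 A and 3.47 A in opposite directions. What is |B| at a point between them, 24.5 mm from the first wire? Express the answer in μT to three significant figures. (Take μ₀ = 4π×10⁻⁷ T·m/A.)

Each long wire gives B = μ₀I/(2πd). Distances are d₁ = 0.0245 m and d₂ = 0.0218 m.
B₁ = 4.36×10⁻⁵ T, B₂ = 3.18×10⁻⁵ T.
Between antiparallel currents both contributions point the same way, so they add. B = B₁ + B₂ = 4.36×10⁻⁵ + 3.18×10⁻⁵ = 7.54×10⁻⁵ T.

B ≈ 75.4 μT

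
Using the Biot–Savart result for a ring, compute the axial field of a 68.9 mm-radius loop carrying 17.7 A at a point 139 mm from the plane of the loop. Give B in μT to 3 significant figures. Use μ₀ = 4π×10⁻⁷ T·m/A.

On the axis of a circular loop, B = μ₀IR² / [2(R²+z²)^(3/2)].
R² + z² = (0.0689)² + (0.139)² = 0.02407 m², and (R²+z²)^(3/2) = 3.73×10⁻³ m³.
B = (4π×10⁻⁷ × 17.7 × 0.004747) / (2 × 3.73×10⁻³) = 1.41×10⁻⁵ T.

B ≈ 14.1 μT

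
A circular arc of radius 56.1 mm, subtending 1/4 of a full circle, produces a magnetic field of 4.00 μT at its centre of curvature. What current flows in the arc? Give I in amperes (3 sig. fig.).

For a circular arc, B = μ₀Iφ/(4πR) with φ in radians; here φ = 1.571 rad.
So I = 4πRB/(μ₀φ) = 4π × 0.0561 × 4.00×10⁻⁶ / (4π×10⁻⁷ × 1.571) = 1.43 A.

I ≈ 1.43 A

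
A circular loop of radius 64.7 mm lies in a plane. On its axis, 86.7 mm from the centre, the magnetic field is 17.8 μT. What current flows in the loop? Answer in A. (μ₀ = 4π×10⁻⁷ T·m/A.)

I ≈ 8.57 A

On the axis of a loop, B = μ₀IR²/[2(R²+z²)^(3/2)], so I = 2B(R²+z²)^(3/2)/(μ₀R²).
R² + z² = 0.004186 + 0.007517 = 0.0117 m²; raised to 3/2 gives 1.27×10⁻³ m³.
I = 2 × 1.78×10⁻⁵ × 1.27×10⁻³ / (1.26×10⁻⁶ × 0.004186) = 8.57 A.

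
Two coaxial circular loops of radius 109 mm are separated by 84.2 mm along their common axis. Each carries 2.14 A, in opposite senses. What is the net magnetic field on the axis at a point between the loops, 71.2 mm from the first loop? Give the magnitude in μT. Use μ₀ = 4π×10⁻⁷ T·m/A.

B ≈ 4.84 μT

Each loop contributes B = μ₀IR²/[2(R²+z²)^(3/2)] on the axis, with z measured from that loop.
Loop 1 (z = 0.0712 m): B₁ = 7.24×10⁻⁶ T. Loop 2 (z = 0.013 m): B₂ = 1.21×10⁻⁵ T.
The fields oppose: B = |B₁ − B₂| = 4.84×10⁻⁶ T.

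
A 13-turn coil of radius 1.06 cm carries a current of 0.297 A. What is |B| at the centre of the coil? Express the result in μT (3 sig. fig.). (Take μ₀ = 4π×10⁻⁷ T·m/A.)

For an N-turn flat coil, B = Nμ₀I/(2R) with R = 0.0106 m.
B = 13 × 1.76×10⁻⁵ T = 2.29×10⁻⁴ T.

B ≈ 229 μT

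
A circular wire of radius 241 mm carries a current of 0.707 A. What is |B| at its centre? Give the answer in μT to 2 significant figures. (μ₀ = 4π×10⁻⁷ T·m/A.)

At the centre of a circular loop the Biot–Savart law gives B = μ₀I/(2R).
B = (4π×10⁻⁷ × 0.707) / (2 × 0.241) = 1.84×10⁻⁶ T.

B ≈ 1.8 μT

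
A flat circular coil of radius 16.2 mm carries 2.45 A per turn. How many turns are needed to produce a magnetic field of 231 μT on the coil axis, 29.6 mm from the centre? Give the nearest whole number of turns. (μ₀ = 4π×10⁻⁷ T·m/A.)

For an N-turn coil, B = Nμ₀IR²/[2(R²+z²)^(3/2)]. A single turn gives B₁ = 1.05×10⁻⁵ T with R = 0.0162 m, z = 0.0296 m.
N = B/B₁ = 2.31×10⁻⁴ / 1.05×10⁻⁵ = 21.97.

N = 22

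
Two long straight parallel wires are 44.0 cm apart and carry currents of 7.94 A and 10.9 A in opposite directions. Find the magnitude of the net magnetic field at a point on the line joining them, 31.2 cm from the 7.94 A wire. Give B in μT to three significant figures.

B ≈ 22.1 μT

Each long wire gives B = μ₀I/(2πd). Distances are d₁ = 0.312 m and d₂ = 0.128 m.
B₁ = 5.09×10⁻⁶ T, B₂ = 1.70×10⁻⁵ T.
Between antiparallel currents both contributions point the same way, so they add. B = B₁ + B₂ = 5.09×10⁻⁶ + 1.70×10⁻⁵ = 2.21×10⁻⁵ T.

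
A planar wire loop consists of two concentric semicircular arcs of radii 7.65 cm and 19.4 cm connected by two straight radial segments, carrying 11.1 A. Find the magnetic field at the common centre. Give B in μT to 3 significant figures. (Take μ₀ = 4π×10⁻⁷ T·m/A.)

B ≈ 27.6 μT

The radial connectors point toward the centre, so dl × r̂ = 0 and they contribute nothing.
Each semicircle gives μ₀I/(4R): inner arc 4.56×10⁻⁵ T, outer arc 1.80×10⁻⁵ T.
The two arcs carry current in opposite angular senses, so their fields oppose: B = |4.56×10⁻⁵ − 1.80×10⁻⁵| = 2.76×10⁻⁵ T.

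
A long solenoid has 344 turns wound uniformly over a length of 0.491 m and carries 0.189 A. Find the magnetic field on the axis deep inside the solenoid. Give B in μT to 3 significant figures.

B ≈ 166 μT

Inside a long solenoid, B = μ₀nI with n = 700.6 turns/m.
B = 4π×10⁻⁷ × 700.6 × 0.189 = 1.66×10⁻⁴ T.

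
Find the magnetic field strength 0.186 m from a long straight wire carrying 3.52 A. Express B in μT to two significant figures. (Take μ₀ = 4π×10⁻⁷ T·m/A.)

B ≈ 3.8 μT

For an infinitely long straight wire, B = μ₀I/(2πd).
B = (4π×10⁻⁷ × 3.52) / (2π × 0.186) = 3.78×10⁻⁶ T.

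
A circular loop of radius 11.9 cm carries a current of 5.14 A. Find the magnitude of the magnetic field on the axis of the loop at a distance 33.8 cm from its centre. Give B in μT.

B ≈ 0.994 μT

On the axis of a circular loop, B = μ₀IR² / [2(R²+z²)^(3/2)].
R² + z² = (0.119)² + (0.338)² = 0.1284 m², and (R²+z²)^(3/2) = 4.60×10⁻² m³.
B = (4π×10⁻⁷ × 5.14 × 0.01416) / (2 × 4.60×10⁻²) = 9.94×10⁻⁷ T.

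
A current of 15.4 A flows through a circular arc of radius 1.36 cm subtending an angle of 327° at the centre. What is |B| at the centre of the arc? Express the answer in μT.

B ≈ 646 μT

The Biot–Savart field of a circular arc at its centre is B = μ₀Iφ/(4πR), with φ = 5.707 rad.
B = (4π×10⁻⁷ × 15.4 × 5.707) / (4π × 0.0136) = 6.46×10⁻⁴ T.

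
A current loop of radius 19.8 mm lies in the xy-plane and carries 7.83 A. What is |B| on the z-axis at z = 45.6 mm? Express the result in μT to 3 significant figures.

B ≈ 15.7 μT

On the axis of a circular loop, B = μ₀IR² / [2(R²+z²)^(3/2)].
R² + z² = (0.0198)² + (0.0456)² = 0.002471 m², and (R²+z²)^(3/2) = 1.23×10⁻⁴ m³.
B = (4π×10⁻⁷ × 7.83 × 0.000392) / (2 × 1.23×10⁻⁴) = 1.57×10⁻⁵ T.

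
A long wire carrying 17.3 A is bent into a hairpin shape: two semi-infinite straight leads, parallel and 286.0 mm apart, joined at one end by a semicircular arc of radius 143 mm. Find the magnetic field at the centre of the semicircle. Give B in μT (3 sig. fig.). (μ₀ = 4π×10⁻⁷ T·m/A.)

B ≈ 62.2 μT

The semicircular arc contributes B_arc = μ₀I·π/(4πR) = μ₀I/(4R) = 3.80×10⁻⁵ T.
Each semi-infinite lead is at perpendicular distance R = 0.143 m from the centre, with the perpendicular foot at its near end, so it contributes μ₀I/(4πR); both point the same way, together 2.42×10⁻⁵ T.
Arc and leads all point the same direction: B = 3.80×10⁻⁵ + 2.42×10⁻⁵ = 6.22×10⁻⁵ T.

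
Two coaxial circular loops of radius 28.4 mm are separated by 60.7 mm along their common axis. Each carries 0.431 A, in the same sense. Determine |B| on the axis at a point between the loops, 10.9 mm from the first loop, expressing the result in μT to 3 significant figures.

B ≈ 8.92 μT

Each loop contributes B = μ₀IR²/[2(R²+z²)^(3/2)] on the axis, with z measured from that loop.
Loop 1 (z = 0.0109 m): B₁ = 7.76×10⁻⁶ T. Loop 2 (z = 0.0498 m): B₂ = 1.16×10⁻⁶ T.
The fields add: B = B₁ + B₂ = 8.92×10⁻⁶ T.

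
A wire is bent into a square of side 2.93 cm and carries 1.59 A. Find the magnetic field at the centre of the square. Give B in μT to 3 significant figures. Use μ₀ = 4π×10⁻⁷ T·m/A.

B ≈ 61.4 μT

Each side is a finite straight segment at perpendicular distance d = a/(2 tan(π/4)) = 0.01465 m from the centre, with end-angles ±π/4.
One side contributes B₁ = (μ₀I/4πd)·2 sin(π/4) = 1.53×10⁻⁵ T.
All 4 sides add in the same direction: B = 4 × 1.53×10⁻⁵ = 6.14×10⁻⁵ T.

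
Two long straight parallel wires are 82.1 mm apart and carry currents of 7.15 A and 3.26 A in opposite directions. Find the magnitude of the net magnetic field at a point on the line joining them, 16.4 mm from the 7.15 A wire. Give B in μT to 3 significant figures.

Each long wire gives B = μ₀I/(2πd). Distances are d₁ = 0.0164 m and d₂ = 0.0657 m.
B₁ = 8.72×10⁻⁵ T, B₂ = 9.92×10⁻⁶ T.
Between antiparallel currents both contributions point the same way, so they add. B = B₁ + B₂ = 8.72×10⁻⁵ + 9.92×10⁻⁶ = 9.71×10⁻⁵ T.

B ≈ 97.1 μT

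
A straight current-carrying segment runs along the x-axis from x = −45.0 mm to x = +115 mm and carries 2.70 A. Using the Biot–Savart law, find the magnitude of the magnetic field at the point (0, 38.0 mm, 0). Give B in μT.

For a finite straight segment, B = (μ₀I/4πd)(sinθ₁ + sinθ₂), where θ₁, θ₂ are the angles from the perpendicular to each end.
The perpendicular distance is d = 0.038 m; the end-offsets along the wire are a = 0.045 m and b = 0.115 m.
sinθ₁ = 0.045/√(0.045²+0.038²) = 0.7640; sinθ₂ = 0.115/√(0.115²+0.038²) = 0.9495.
B = (4π×10⁻⁷ × 2.70) / (4π × 0.038) × (0.7640 + 0.9495) = 1.22×10⁻⁵ T.

B ≈ 12.2 μT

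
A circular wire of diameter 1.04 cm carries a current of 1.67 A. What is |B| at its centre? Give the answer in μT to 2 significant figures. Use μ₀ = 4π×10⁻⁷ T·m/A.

B ≈ 200 μT

At the centre of a circular loop the Biot–Savart law gives B = μ₀I/(2R) (so R = 0.0052 m).
B = (4π×10⁻⁷ × 1.67) / (2 × 0.0052) = 2.02×10⁻⁴ T.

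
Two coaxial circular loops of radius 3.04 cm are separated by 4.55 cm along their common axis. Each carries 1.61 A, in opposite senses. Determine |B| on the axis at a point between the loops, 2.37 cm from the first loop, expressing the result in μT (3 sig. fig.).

B ≈ 1.54 μT

Each loop contributes B = μ₀IR²/[2(R²+z²)^(3/2)] on the axis, with z measured from that loop.
Loop 1 (z = 0.0237 m): B₁ = 1.63×10⁻⁵ T. Loop 2 (z = 0.0218 m): B₂ = 1.79×10⁻⁵ T.
The fields oppose: B = |B₁ − B₂| = 1.54×10⁻⁶ T.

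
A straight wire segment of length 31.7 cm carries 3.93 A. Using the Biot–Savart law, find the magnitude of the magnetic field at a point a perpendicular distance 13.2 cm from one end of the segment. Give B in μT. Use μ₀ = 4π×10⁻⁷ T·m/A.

For a finite straight segment, B = (μ₀I/4πd)(sinθ₁ + sinθ₂), where θ₁, θ₂ are the angles from the perpendicular to each end.
The perpendicular foot is at one end, so the two end-offsets along the wire are 0 and L = 0.317 m.
sinθ₁ = 0/√(0²+0.132²) = 0.0000; sinθ₂ = 0.317/√(0.317²+0.132²) = 0.9232.
B = (4π×10⁻⁷ × 3.93) / (4π × 0.132) × (0.0000 + 0.9232) = 2.75×10⁻⁶ T.

B ≈ 2.75 μT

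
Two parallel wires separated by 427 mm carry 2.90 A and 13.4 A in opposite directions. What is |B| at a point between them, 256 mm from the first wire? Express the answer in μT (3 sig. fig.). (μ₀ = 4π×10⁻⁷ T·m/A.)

Each long wire gives B = μ₀I/(2πd). Distances are d₁ = 0.256 m and d₂ = 0.171 m.
B₁ = 2.27×10⁻⁶ T, B₂ = 1.57×10⁻⁵ T.
Between antiparallel currents both contributions point the same way, so they add. B = B₁ + B₂ = 2.27×10⁻⁶ + 1.57×10⁻⁵ = 1.79×10⁻⁵ T.

B ≈ 17.9 μT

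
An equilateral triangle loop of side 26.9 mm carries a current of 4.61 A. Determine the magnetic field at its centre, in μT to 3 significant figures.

B ≈ 308 μT

Each side is a finite straight segment at perpendicular distance d = a/(2 tan(π/3)) = 0.007765 m from the centre, with end-angles ±π/3.
One side contributes B₁ = (μ₀I/4πd)·2 sin(π/3) = 1.03×10⁻⁴ T.
All 3 sides add in the same direction: B = 3 × 1.03×10⁻⁴ = 3.08×10⁻⁴ T.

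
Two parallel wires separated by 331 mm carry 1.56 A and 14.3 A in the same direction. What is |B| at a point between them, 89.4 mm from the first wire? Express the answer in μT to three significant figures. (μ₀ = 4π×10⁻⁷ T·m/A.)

Each long wire gives B = μ₀I/(2πd). Distances are d₁ = 0.0894 m and d₂ = 0.2416 m.
B₁ = 3.49×10⁻⁶ T, B₂ = 1.18×10⁻⁵ T.
Between parallel currents the two contributions point in opposite directions, so they subtract. B = |B₁ − B₂| = |3.49×10⁻⁶ − 1.18×10⁻⁵| = 8.35×10⁻⁶ T.

B ≈ 8.35 μT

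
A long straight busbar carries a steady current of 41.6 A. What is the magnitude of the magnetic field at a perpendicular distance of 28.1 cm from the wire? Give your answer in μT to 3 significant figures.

B ≈ 29.6 μT

For an infinitely long straight wire, B = μ₀I/(2πd).
B = (4π×10⁻⁷ × 41.6) / (2π × 0.281) = 2.96×10⁻⁵ T.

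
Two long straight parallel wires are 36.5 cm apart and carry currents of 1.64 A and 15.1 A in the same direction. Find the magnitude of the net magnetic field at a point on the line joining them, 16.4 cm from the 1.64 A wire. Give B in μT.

Each long wire gives B = μ₀I/(2πd). Distances are d₁ = 0.164 m and d₂ = 0.201 m.
B₁ = 2.00×10⁻⁶ T, B₂ = 1.50×10⁻⁵ T.
Between parallel currents the two contributions point in opposite directions, so they subtract. B = |B₁ − B₂| = |2.00×10⁻⁶ − 1.50×10⁻⁵| = 1.30×10⁻⁵ T.

B ≈ 13.0 μT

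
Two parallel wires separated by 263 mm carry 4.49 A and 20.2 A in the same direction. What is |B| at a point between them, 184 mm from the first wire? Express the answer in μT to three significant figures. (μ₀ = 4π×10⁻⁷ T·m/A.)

Each long wire gives B = μ₀I/(2πd). Distances are d₁ = 0.184 m and d₂ = 0.079 m.
B₁ = 4.88×10⁻⁶ T, B₂ = 5.11×10⁻⁵ T.
Between parallel currents the two contributions point in opposite directions, so they subtract. B = |B₁ − B₂| = |4.88×10⁻⁶ − 5.11×10⁻⁵| = 4.63×10⁻⁵ T.

B ≈ 46.3 μT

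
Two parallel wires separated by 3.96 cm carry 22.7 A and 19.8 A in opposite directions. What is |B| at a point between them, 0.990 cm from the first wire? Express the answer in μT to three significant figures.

Each long wire gives B = μ₀I/(2πd). Distances are d₁ = 0.0099 m and d₂ = 0.0297 m.
B₁ = 4.59×10⁻⁴ T, B₂ = 1.33×10⁻⁴ T.
Between antiparallel currents both contributions point the same way, so they add. B = B₁ + B₂ = 4.59×10⁻⁴ + 1.33×10⁻⁴ = 5.92×10⁻⁴ T.

B ≈ 592 μT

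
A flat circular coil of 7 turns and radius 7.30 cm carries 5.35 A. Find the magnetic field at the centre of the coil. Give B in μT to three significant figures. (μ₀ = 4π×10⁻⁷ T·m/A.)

B ≈ 322 μT

For an N-turn flat coil, B = Nμ₀I/(2R) with R = 0.073 m.
B = 7 × 4.60×10⁻⁵ T = 3.22×10⁻⁴ T.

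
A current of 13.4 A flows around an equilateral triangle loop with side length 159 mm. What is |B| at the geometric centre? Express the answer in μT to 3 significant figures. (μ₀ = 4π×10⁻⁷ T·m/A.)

B ≈ 152 μT

Each side is a finite straight segment at perpendicular distance d = a/(2 tan(π/3)) = 0.0459 m from the centre, with end-angles ±π/3.
One side contributes B₁ = (μ₀I/4πd)·2 sin(π/3) = 5.06×10⁻⁵ T.
All 3 sides add in the same direction: B = 3 × 5.06×10⁻⁵ = 1.52×10⁻⁴ T.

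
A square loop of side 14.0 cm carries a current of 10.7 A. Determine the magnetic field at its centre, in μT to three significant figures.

Each side is a finite straight segment at perpendicular distance d = a/(2 tan(π/4)) = 0.07 m from the centre, with end-angles ±π/4.
One side contributes B₁ = (μ₀I/4πd)·2 sin(π/4) = 2.16×10⁻⁵ T.
All 4 sides add in the same direction: B = 4 × 2.16×10⁻⁵ = 8.65×10⁻⁵ T.

B ≈ 86.5 μT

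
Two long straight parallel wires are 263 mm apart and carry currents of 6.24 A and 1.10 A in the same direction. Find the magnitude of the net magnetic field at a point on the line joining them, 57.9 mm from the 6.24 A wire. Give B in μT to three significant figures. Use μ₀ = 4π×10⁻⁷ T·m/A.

Each long wire gives B = μ₀I/(2πd). Distances are d₁ = 0.0579 m and d₂ = 0.2051 m.
B₁ = 2.16×10⁻⁵ T, B₂ = 1.07×10⁻⁶ T.
Between parallel currents the two contributions point in opposite directions, so they subtract. B = |B₁ − B₂| = |2.16×10⁻⁵ − 1.07×10⁻⁶| = 2.05×10⁻⁵ T.

B ≈ 20.5 μT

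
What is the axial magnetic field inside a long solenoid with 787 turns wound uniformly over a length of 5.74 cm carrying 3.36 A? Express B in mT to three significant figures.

Inside a long solenoid, B = μ₀nI with n = 1.371×10⁴ turns/m.
B = 4π×10⁻⁷ × 1.371×10⁴ × 3.36 = 5.79×10⁻² T.

B ≈ 57.9 mT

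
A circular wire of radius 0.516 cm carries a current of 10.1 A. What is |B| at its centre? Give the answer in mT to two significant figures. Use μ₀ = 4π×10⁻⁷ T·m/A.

At the centre of a circular loop the Biot–Savart law gives B = μ₀I/(2R).
B = (4π×10⁻⁷ × 10.1) / (2 × 0.00516) = 1.23×10⁻³ T.

B ≈ 1.2 mT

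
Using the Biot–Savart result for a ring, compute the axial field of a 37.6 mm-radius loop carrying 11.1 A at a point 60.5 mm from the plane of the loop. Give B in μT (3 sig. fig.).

B ≈ 27.3 μT

On the axis of a circular loop, B = μ₀IR² / [2(R²+z²)^(3/2)].
R² + z² = (0.0376)² + (0.0605)² = 0.005074 m², and (R²+z²)^(3/2) = 3.61×10⁻⁴ m³.
B = (4π×10⁻⁷ × 11.1 × 0.001414) / (2 × 3.61×10⁻⁴) = 2.73×10⁻⁵ T.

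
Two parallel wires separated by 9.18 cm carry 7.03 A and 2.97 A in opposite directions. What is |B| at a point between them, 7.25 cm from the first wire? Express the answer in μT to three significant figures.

Each long wire gives B = μ₀I/(2πd). Distances are d₁ = 0.0725 m and d₂ = 0.0193 m.
B₁ = 1.94×10⁻⁵ T, B₂ = 3.08×10⁻⁵ T.
Between antiparallel currents both contributions point the same way, so they add. B = B₁ + B₂ = 1.94×10⁻⁵ + 3.08×10⁻⁵ = 5.02×10⁻⁵ T.

B ≈ 50.2 μT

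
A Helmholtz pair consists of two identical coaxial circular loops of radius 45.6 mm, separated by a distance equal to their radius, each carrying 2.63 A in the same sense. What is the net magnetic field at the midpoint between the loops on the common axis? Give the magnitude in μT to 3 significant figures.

Each loop contributes B = μ₀IR²/[2(R²+z²)^(3/2)] on the axis, with z measured from that loop.
Loop 1 (z = 0.0228 m): B₁ = 2.59×10⁻⁵ T. Loop 2 (z = 0.0228 m): B₂ = 2.59×10⁻⁵ T.
The fields add: B = B₁ + B₂ = 5.19×10⁻⁵ T.

B ≈ 51.9 μT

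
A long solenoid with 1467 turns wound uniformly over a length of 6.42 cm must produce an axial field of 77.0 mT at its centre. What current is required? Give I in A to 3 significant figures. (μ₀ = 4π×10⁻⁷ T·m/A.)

I ≈ 2.68 A

Inside a long solenoid B = μ₀nI with n = 2.285×10⁴ m⁻¹, so I = B/(μ₀n).
I = 7.70×10⁻² / (4π×10⁻⁷ × 2.285×10⁴) = 2.68 A.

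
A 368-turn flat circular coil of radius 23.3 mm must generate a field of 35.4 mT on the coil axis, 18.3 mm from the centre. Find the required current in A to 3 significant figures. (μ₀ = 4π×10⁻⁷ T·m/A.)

I ≈ 7.33 A

For an N-turn coil, B = Nμ₀IR²/[2(R²+z²)^(3/2)] with R = 0.0233 m, z = 0.0183 m, so I = 2B(R²+z²)^(3/2)/(Nμ₀R²) = 2 × 3.54×10⁻² × 2.60×10⁻⁵ / (368 × 4π×10⁻⁷ × 0.0005429) = 7.33 A.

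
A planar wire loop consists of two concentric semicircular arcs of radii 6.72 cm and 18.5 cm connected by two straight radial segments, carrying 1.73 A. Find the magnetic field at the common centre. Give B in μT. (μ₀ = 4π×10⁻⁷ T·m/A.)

B ≈ 5.15 μT

The radial connectors point toward the centre, so dl × r̂ = 0 and they contribute nothing.
Each semicircle gives μ₀I/(4R): inner arc 8.09×10⁻⁶ T, outer arc 2.94×10⁻⁶ T.
The two arcs carry current in opposite angular senses, so their fields oppose: B = |8.09×10⁻⁶ − 2.94×10⁻⁶| = 5.15×10⁻⁶ T.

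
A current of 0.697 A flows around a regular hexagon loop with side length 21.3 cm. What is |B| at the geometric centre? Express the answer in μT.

B ≈ 2.27 μT

Each side is a finite straight segment at perpendicular distance d = a/(2 tan(π/6)) = 0.1845 m from the centre, with end-angles ±π/6.
One side contributes B₁ = (μ₀I/4πd)·2 sin(π/6) = 3.78×10⁻⁷ T.
All 6 sides add in the same direction: B = 6 × 3.78×10⁻⁷ = 2.27×10⁻⁶ T.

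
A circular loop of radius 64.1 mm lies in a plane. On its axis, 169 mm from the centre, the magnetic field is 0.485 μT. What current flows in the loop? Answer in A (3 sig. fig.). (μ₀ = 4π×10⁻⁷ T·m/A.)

On the axis of a loop, B = μ₀IR²/[2(R²+z²)^(3/2)], so I = 2B(R²+z²)^(3/2)/(μ₀R²).
R² + z² = 0.004109 + 0.02856 = 0.03267 m²; raised to 3/2 gives 5.91×10⁻³ m³.
I = 2 × 4.85×10⁻⁷ × 5.91×10⁻³ / (1.26×10⁻⁶ × 0.004109) = 1.11 A.

I ≈ 1.11 A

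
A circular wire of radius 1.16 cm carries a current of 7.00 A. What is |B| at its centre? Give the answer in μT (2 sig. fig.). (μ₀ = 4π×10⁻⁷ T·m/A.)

At the centre of a circular loop the Biot–Savart law gives B = μ₀I/(2R).
B = (4π×10⁻⁷ × 7.00) / (2 × 0.0116) = 3.79×10⁻⁴ T.

B ≈ 380 μT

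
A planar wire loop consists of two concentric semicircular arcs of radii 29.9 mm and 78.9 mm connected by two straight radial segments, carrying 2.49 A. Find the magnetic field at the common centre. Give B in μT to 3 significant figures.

The radial connectors point toward the centre, so dl × r̂ = 0 and they contribute nothing.
Each semicircle gives μ₀I/(4R): inner arc 2.62×10⁻⁵ T, outer arc 9.91×10⁻⁶ T.
The two arcs carry current in opposite angular senses, so their fields oppose: B = |2.62×10⁻⁵ − 9.91×10⁻⁶| = 1.62×10⁻⁵ T.

B ≈ 16.2 μT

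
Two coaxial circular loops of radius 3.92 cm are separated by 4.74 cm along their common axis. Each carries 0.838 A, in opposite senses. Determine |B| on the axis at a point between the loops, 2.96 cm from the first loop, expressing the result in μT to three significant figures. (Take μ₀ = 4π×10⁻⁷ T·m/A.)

B ≈ 3.31 μT

Each loop contributes B = μ₀IR²/[2(R²+z²)^(3/2)] on the axis, with z measured from that loop.
Loop 1 (z = 0.0296 m): B₁ = 6.83×10⁻⁶ T. Loop 2 (z = 0.0178 m): B₂ = 1.01×10⁻⁵ T.
The fields oppose: B = |B₁ − B₂| = 3.31×10⁻⁶ T.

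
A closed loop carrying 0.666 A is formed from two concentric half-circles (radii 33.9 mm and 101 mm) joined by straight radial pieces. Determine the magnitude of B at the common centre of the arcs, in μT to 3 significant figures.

B ≈ 4.10 μT

The radial connectors point toward the centre, so dl × r̂ = 0 and they contribute nothing.
Each semicircle gives μ₀I/(4R): inner arc 6.17×10⁻⁶ T, outer arc 2.07×10⁻⁶ T.
The two arcs carry current in opposite angular senses, so their fields oppose: B = |6.17×10⁻⁶ − 2.07×10⁻⁶| = 4.10×10⁻⁶ T.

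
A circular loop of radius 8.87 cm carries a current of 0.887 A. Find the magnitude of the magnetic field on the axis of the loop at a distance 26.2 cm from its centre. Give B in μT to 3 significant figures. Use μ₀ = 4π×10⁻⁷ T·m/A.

On the axis of a circular loop, B = μ₀IR² / [2(R²+z²)^(3/2)].
R² + z² = (0.0887)² + (0.262)² = 0.07651 m², and (R²+z²)^(3/2) = 2.12×10⁻² m³.
B = (4π×10⁻⁷ × 0.887 × 0.007868) / (2 × 2.12×10⁻²) = 2.07×10⁻⁷ T.

B ≈ 0.207 μT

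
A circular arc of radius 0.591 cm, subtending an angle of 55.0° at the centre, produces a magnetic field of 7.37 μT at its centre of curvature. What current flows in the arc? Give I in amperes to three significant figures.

For a circular arc, B = μ₀Iφ/(4πR) with φ in radians; here φ = 0.9599 rad.
So I = 4πRB/(μ₀φ) = 4π × 0.00591 × 7.37×10⁻⁶ / (4π×10⁻⁷ × 0.9599) = 0.454 A.

I ≈ 0.454 A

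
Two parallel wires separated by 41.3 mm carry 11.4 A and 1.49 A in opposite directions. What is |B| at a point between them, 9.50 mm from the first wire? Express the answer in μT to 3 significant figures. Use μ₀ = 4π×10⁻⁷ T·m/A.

Each long wire gives B = μ₀I/(2πd). Distances are d₁ = 0.0095 m and d₂ = 0.0318 m.
B₁ = 2.40×10⁻⁴ T, B₂ = 9.37×10⁻⁶ T.
Between antiparallel currents both contributions point the same way, so they add. B = B₁ + B₂ = 2.40×10⁻⁴ + 9.37×10⁻⁶ = 2.49×10⁻⁴ T.

B ≈ 249 μT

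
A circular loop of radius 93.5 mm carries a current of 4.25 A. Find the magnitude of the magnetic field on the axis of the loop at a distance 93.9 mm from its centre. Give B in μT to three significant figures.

On the axis of a circular loop, B = μ₀IR² / [2(R²+z²)^(3/2)].
R² + z² = (0.0935)² + (0.0939)² = 0.01756 m², and (R²+z²)^(3/2) = 2.33×10⁻³ m³.
B = (4π×10⁻⁷ × 4.25 × 0.008742) / (2 × 2.33×10⁻³) = 1.00×10⁻⁵ T.

B ≈ 10.0 μT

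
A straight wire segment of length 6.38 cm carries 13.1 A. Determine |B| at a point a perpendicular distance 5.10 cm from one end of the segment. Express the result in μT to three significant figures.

For a finite straight segment, B = (μ₀I/4πd)(sinθ₁ + sinθ₂), where θ₁, θ₂ are the angles from the perpendicular to each end.
The perpendicular foot is at one end, so the two end-offsets along the wire are 0 and L = 0.0638 m.
sinθ₁ = 0/√(0²+0.051²) = 0.0000; sinθ₂ = 0.0638/√(0.0638²+0.051²) = 0.7811.
B = (4π×10⁻⁷ × 13.1) / (4π × 0.051) × (0.0000 + 0.7811) = 2.01×10⁻⁵ T.

B ≈ 20.1 μT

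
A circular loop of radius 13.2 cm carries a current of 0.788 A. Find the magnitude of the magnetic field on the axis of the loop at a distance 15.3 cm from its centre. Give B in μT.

B ≈ 1.05 μT

On the axis of a circular loop, B = μ₀IR² / [2(R²+z²)^(3/2)].
R² + z² = (0.132)² + (0.153)² = 0.04083 m², and (R²+z²)^(3/2) = 8.25×10⁻³ m³.
B = (4π×10⁻⁷ × 0.788 × 0.01742) / (2 × 8.25×10⁻³) = 1.05×10⁻⁶ T.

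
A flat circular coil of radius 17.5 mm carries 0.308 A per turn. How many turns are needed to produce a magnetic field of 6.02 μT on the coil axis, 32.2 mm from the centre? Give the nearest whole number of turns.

N = 5

For an N-turn coil, B = Nμ₀IR²/[2(R²+z²)^(3/2)]. A single turn gives B₁ = 1.20×10⁻⁶ T with R = 0.0175 m, z = 0.0322 m.
N = B/B₁ = 6.02×10⁻⁶ / 1.20×10⁻⁶ = 5.00.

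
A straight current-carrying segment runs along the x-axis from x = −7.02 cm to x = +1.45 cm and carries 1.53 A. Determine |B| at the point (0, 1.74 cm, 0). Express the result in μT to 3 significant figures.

B ≈ 14.2 μT

For a finite straight segment, B = (μ₀I/4πd)(sinθ₁ + sinθ₂), where θ₁, θ₂ are the angles from the perpendicular to each end.
The perpendicular distance is d = 0.0174 m; the end-offsets along the wire are a = 0.0702 m and b = 0.0145 m.
sinθ₁ = 0.0702/√(0.0702²+0.0174²) = 0.9706; sinθ₂ = 0.0145/√(0.0145²+0.0174²) = 0.6402.
B = (4π×10⁻⁷ × 1.53) / (4π × 0.0174) × (0.9706 + 0.6402) = 1.42×10⁻⁵ T.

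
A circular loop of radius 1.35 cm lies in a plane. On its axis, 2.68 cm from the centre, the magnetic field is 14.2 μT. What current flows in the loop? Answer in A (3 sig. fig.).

I ≈ 3.35 A

On the axis of a loop, B = μ₀IR²/[2(R²+z²)^(3/2)], so I = 2B(R²+z²)^(3/2)/(μ₀R²).
R² + z² = 0.0001823 + 0.0007182 = 0.0009005 m²; raised to 3/2 gives 2.70×10⁻⁵ m³.
I = 2 × 1.42×10⁻⁵ × 2.70×10⁻⁵ / (1.26×10⁻⁶ × 0.0001823) = 3.35 A.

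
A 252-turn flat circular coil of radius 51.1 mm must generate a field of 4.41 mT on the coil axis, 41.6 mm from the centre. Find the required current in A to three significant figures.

I ≈ 3.05 A

For an N-turn coil, B = Nμ₀IR²/[2(R²+z²)^(3/2)] with R = 0.0511 m, z = 0.0416 m, so I = 2B(R²+z²)^(3/2)/(Nμ₀R²) = 2 × 4.41×10⁻³ × 2.86×10⁻⁴ / (252 × 4π×10⁻⁷ × 0.002611) = 3.05 A.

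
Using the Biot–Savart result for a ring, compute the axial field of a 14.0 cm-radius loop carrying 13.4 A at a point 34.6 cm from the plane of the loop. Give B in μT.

B ≈ 3.17 μT

On the axis of a circular loop, B = μ₀IR² / [2(R²+z²)^(3/2)].
R² + z² = (0.14)² + (0.346)² = 0.1393 m², and (R²+z²)^(3/2) = 5.20×10⁻² m³.
B = (4π×10⁻⁷ × 13.4 × 0.0196) / (2 × 5.20×10⁻²) = 3.17×10⁻⁶ T.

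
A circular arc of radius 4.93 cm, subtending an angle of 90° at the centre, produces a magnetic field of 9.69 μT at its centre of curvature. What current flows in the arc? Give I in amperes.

For a circular arc, B = μ₀Iφ/(4πR) with φ in radians; here φ = 1.571 rad.
So I = 4πRB/(μ₀φ) = 4π × 0.0493 × 9.69×10⁻⁶ / (4π×10⁻⁷ × 1.571) = 3.04 A.

I ≈ 3.04 A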